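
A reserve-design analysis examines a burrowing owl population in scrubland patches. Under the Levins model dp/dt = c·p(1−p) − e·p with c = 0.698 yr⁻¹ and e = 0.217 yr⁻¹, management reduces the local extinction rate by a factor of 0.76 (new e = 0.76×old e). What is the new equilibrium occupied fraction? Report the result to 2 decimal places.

0.76

Before: p* = 1 − 0.217/0.698 = 0.6891.
After the change, c = 0.698, e = 0.16492, so p* = 1 − 0.16492/0.698 = 0.7637.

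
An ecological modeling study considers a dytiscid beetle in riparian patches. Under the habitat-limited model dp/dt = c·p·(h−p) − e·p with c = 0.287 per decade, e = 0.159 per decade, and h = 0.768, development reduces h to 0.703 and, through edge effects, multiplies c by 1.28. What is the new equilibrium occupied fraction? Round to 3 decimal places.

0.270

Before: p* = h − e/c = 0.768 − 0.159/0.287 = 0.768 − 0.5540 = 0.2140.
After: c = 0.36736, e = 0.159, h = 0.703; p* = 0.703 − 0.159/0.36736 = 0.2702.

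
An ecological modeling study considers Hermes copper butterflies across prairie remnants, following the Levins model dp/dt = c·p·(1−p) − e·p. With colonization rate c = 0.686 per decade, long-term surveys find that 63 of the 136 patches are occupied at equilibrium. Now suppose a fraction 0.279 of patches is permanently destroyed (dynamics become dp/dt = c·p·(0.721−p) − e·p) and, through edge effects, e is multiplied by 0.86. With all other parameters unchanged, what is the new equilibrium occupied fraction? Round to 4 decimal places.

Observed p* = 63/136 = 0.46324.
Balance c(1−p*) = e gives e = 0.686×(1 − 0.46324) = 0.36822.
New p* = 0.721 − e/c = 0.721 − 0.31667/0.68600 = 0.25938.

0.2594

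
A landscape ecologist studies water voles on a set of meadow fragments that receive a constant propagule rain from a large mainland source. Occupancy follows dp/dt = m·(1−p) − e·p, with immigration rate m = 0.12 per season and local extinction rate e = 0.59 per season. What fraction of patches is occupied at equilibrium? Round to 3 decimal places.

0.169

Setting dp/dt = 0: m − m·p* = e·p*, so m = (m+e)·p*.
p* = m/(m+e) = 0.12/(0.12+0.59) = 0.12/0.7100 = 0.1690.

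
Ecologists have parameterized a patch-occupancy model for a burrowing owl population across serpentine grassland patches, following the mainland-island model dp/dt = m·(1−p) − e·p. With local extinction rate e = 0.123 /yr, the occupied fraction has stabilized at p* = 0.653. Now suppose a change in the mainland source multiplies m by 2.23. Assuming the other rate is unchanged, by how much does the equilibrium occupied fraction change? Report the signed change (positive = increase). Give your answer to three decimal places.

Balance m(1−p*) = e·p* gives m = e·p*/(1−p*) = 0.123×0.65300/0.34700 = 0.23147.
New p* = m/(m+e) = 0.51618/(0.51618+0.12300) = 0.80757.
Δp* = 0.80757 − 0.65300 = +0.15457.

0.155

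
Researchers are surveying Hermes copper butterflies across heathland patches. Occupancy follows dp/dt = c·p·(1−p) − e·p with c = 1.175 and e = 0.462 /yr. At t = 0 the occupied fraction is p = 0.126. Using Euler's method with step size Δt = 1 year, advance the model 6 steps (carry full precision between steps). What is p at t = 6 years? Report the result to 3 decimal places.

Update rule: p ← p + [c·p·(1−p) − e·p]·Δt with Δt = 1.
t = 1: p = 0.12600 + (+0.07118) = 0.19718
t = 2: p = 0.19718 + (+0.09491) = 0.29209
t = 3: p = 0.29209 + (+0.10801) = 0.40010
t = 4: p = 0.40010 + (+0.09718) = 0.49728
t = 5: p = 0.49728 + (+0.06400) = 0.56128
t = 6: p = 0.56128 + (+0.03003) = 0.59131

0.591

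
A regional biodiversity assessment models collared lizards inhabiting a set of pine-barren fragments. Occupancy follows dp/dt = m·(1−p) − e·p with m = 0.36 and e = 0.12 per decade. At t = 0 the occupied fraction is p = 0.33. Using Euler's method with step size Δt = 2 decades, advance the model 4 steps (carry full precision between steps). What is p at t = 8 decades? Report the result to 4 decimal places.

0.7500

Update rule: p ← p + [m·(1−p) − e·p]·Δt with Δt = 2.
  1  |  dp/dt·Δt = +0.403200  |  p_1 = 0.733200
  2  |  dp/dt·Δt = +0.016128  |  p_2 = 0.749328
  3  |  dp/dt·Δt = +0.000645  |  p_3 = 0.749973
  4  |  dp/dt·Δt = +0.000026  |  p_4 = 0.749999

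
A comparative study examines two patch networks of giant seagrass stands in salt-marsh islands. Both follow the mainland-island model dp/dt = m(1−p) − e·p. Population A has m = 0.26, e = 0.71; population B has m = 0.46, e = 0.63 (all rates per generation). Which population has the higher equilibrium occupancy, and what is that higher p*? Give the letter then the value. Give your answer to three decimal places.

B, 0.422

A: p*_A = m/(m+e) = 0.26/0.9700 = 0.2680.
B: p*_B = 0.46/1.0900 = 0.4220.
B is higher at 0.4220.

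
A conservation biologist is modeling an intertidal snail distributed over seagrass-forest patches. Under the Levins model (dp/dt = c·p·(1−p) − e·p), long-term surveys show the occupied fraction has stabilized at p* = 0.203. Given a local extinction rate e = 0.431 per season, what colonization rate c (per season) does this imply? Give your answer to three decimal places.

At equilibrium c(1−p*) = e, so c = e/(1−p*).
c = 0.431/(1 − 0.203) = 0.431/0.7970 = 0.5408.

0.541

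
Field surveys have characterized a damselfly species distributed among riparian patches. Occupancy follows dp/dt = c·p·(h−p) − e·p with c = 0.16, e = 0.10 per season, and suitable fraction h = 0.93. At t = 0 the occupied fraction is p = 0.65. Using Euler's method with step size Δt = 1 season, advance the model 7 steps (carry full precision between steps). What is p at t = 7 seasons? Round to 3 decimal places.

0.483

Update rule: p ← p + [c·p·(h−p) − e·p]·Δt with Δt = 1.
step 1: Δp = -0.03588, p = 0.61412
step 2: Δp = -0.03037, p = 0.58375
step 3: Δp = -0.02603, p = 0.55771
step 4: Δp = -0.02255, p = 0.53516
step 5: Δp = -0.01971, p = 0.51545
step 6: Δp = -0.01736, p = 0.49810
step 7: Δp = -0.01539, p = 0.48271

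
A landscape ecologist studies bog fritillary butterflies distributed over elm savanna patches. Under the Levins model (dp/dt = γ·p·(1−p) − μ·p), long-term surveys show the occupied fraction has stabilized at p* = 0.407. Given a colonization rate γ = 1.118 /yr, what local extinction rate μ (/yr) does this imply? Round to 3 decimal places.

At equilibrium γ(1−p*) = μ.
μ = 1.118 × (1 − 0.407) = 1.118 × 0.5930 = 0.6630.

0.663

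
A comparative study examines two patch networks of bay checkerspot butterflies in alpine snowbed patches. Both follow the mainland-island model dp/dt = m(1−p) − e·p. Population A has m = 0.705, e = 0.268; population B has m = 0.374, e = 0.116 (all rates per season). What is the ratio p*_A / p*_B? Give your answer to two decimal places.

A: p*_A = m/(m+e) = 0.705/0.9730 = 0.7246.
B: p*_B = 0.374/0.4900 = 0.7633.
p*_A / p*_B = 0.7246/0.7633 = 0.9493.

0.95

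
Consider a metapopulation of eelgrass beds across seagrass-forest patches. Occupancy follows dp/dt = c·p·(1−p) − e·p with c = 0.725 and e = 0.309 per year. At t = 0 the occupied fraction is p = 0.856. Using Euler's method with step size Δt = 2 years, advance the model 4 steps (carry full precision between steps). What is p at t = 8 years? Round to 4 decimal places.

0.5732

Update rule: p ← p + [c·p·(1−p) − e·p]·Δt with Δt = 2.
  1  |  dp/dt·Δt = -0.350275  |  p_1 = 0.505725
  2  |  dp/dt·Δt = +0.049915  |  p_2 = 0.555639
  3  |  dp/dt·Δt = +0.014626  |  p_3 = 0.570265
  4  |  dp/dt·Δt = +0.002917  |  p_4 = 0.573182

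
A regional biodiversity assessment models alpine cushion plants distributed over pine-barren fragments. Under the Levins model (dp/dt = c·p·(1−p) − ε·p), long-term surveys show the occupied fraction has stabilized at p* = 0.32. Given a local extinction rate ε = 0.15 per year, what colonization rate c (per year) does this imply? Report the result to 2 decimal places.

0.22

At equilibrium c(1−p*) = ε, so c = ε/(1−p*).
c = 0.15/(1 − 0.32) = 0.15/0.6800 = 0.2206.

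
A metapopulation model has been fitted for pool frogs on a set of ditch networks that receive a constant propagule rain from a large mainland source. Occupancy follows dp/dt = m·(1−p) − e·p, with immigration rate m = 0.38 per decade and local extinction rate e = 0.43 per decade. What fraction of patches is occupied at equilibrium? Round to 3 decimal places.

Setting dp/dt = 0: m − m·p* = e·p*, so m = (m+e)·p*.
p* = m/(m+e) = 0.38/(0.38+0.43) = 0.38/0.8100 = 0.4691.

0.469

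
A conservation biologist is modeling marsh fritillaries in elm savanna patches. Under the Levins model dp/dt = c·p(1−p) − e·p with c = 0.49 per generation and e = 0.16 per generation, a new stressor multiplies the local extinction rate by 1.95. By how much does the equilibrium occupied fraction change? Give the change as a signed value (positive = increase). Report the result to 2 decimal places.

Before: p* = 1 − 0.16/0.49 = 0.6735.
After the change, c = 0.49, e = 0.312, so p* = 1 − 0.312/0.49 = 0.3633.
Δp* = 0.3633 − 0.6735 = -0.3102.

-0.31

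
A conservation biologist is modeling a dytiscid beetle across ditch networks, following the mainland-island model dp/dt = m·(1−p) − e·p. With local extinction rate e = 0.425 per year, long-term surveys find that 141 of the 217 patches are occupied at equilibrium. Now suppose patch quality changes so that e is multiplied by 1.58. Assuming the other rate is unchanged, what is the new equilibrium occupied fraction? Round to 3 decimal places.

0.540

Observed p* = 141/217 = 0.64977.
Balance m(1−p*) = e·p* gives m = e·p*/(1−p*) = 0.425×0.64977/0.35023 = 0.78849.
New p* = m/(m+e) = 0.78849/(0.78849+0.67150) = 0.54007.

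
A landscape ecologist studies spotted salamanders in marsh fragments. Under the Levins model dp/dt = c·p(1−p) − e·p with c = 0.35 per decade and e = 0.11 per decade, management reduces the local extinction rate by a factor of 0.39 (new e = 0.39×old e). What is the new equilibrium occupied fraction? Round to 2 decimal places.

Before: p* = 1 − 0.11/0.35 = 0.6857.
After the change, c = 0.35, e = 0.0429, so p* = 1 − 0.0429/0.35 = 0.8774.

0.88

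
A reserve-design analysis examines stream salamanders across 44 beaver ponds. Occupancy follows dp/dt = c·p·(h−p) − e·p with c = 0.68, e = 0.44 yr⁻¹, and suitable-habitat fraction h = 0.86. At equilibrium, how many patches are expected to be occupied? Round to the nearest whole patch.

9

p* = h − e/c = 0.86 − 0.6471 = 0.2129.
Expected occupied patches = N × p* = 44 × 0.2129 = 9.37 ≈ 9.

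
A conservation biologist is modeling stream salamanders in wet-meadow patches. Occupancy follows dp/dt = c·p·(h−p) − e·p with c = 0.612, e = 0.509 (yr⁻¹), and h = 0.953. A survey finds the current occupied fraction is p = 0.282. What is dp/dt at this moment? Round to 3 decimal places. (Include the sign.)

-0.028

Colonization term: c·p·(h−p) = 0.612×0.282×0.6710 = 0.11580.
Extinction term: e·p = 0.14354.
dp/dt = 0.11580 − 0.14354 = -0.02773.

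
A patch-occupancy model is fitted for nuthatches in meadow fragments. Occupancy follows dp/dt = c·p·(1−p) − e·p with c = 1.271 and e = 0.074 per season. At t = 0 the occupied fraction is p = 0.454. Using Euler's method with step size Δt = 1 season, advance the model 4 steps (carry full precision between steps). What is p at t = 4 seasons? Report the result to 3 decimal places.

0.941

Update rule: p ← p + [c·p·(1−p) − e·p]·Δt with Δt = 1.
  1  |  dp/dt·Δt = +0.281465  |  p_1 = 0.735465
  2  |  dp/dt·Δt = +0.192857  |  p_2 = 0.928321
  3  |  dp/dt·Δt = +0.015878  |  p_3 = 0.944199
  4  |  dp/dt·Δt = -0.002905  |  p_4 = 0.941294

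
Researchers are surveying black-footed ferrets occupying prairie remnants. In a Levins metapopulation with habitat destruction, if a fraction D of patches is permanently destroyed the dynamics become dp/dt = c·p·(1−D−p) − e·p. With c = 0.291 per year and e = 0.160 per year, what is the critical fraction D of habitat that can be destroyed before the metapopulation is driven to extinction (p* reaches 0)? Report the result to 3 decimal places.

0.450

The nontrivial equilibrium is p* = (1−D) − e/c; extinction occurs when this hits zero.
So D_crit = 1 − e/c = 1 − 0.160/0.291 = 1 − 0.5498 = 0.4502.
Note this equals the original equilibrium occupancy — the Levins extinction-debt result.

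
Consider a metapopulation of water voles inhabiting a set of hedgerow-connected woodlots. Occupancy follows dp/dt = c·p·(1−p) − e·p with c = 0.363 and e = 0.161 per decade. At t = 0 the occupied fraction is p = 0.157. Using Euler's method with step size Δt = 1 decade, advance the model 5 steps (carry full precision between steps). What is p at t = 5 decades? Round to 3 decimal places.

Update rule: p ← p + [c·p·(1−p) − e·p]·Δt with Δt = 1.
step 1: Δp = +0.02277, p = 0.17977
step 2: Δp = +0.02458, p = 0.20435
step 3: Δp = +0.02612, p = 0.23047
step 4: Δp = +0.02727, p = 0.25774
step 5: Δp = +0.02795, p = 0.28569

0.286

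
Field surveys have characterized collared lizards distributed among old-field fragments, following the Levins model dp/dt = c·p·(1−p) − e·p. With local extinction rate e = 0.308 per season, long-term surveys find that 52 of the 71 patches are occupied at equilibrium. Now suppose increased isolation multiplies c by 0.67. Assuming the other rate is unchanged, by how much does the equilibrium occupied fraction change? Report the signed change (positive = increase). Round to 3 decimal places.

Observed p* = 52/71 = 0.73239.
Balance c(1−p*) = e gives c = e/(1 − 0.73239) = 0.308/0.26761 = 1.15093.
New p* = 1 − e/c = 1 − 0.30800/0.77112 = 0.60058.
Δp* = 0.60058 − 0.73239 = -0.13181.

-0.132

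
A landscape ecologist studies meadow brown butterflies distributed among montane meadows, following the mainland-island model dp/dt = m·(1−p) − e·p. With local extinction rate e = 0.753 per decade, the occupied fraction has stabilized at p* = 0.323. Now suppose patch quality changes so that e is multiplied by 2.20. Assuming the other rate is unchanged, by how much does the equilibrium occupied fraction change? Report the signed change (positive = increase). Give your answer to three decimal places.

-0.145

Balance m(1−p*) = e·p* gives m = e·p*/(1−p*) = 0.753×0.32300/0.67700 = 0.35926.
New p* = m/(m+e) = 0.35926/(0.35926+1.65660) = 0.17822.
Δp* = 0.17822 − 0.32300 = -0.14478.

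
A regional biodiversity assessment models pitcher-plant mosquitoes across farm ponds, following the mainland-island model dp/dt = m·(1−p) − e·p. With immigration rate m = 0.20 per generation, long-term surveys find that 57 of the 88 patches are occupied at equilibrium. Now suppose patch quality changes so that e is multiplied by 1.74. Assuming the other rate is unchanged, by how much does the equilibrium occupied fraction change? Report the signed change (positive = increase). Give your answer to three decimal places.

-0.134

Observed p* = 57/88 = 0.64773.
Balance m(1−p*) = e·p* gives e = m(1−p*)/p* = 0.20×0.35227/0.64773 = 0.10877.
New p* = m/(m+e) = 0.20000/(0.20000+0.18926) = 0.51380.
Δp* = 0.51380 − 0.64773 = -0.13393.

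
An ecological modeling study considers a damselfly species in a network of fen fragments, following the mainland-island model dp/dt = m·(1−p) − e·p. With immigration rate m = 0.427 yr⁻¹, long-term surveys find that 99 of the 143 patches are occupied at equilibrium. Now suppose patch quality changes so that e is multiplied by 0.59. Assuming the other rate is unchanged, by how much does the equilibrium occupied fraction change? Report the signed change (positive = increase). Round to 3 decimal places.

0.100

Observed p* = 99/143 = 0.69231.
Balance m(1−p*) = e·p* gives e = m(1−p*)/p* = 0.427×0.30769/0.69231 = 0.18978.
New p* = m/(m+e) = 0.42700/(0.42700+0.11197) = 0.79225.
Δp* = 0.79225 − 0.69231 = +0.09994.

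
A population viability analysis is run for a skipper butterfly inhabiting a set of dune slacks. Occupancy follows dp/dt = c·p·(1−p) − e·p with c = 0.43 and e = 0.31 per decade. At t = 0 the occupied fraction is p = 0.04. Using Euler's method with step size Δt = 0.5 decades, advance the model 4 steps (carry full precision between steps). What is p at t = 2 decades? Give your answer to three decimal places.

Update rule: p ← p + [c·p·(1−p) − e·p]·Δt with Δt = 0.5.
t = 0.5: p = 0.04000 + (+0.00206) = 0.04206
t = 1: p = 0.04206 + (+0.00214) = 0.04420
t = 1.5: p = 0.04420 + (+0.00223) = 0.04643
t = 2: p = 0.04643 + (+0.00232) = 0.04875

0.049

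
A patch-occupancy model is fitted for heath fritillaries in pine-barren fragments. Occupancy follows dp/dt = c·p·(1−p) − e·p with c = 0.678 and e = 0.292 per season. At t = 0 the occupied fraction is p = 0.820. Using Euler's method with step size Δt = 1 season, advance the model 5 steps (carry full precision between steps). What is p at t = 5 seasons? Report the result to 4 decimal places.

Update rule: p ← p + [c·p·(1−p) − e·p]·Δt with Δt = 1.
t = 1: p = 0.82000 + (-0.13937) = 0.68063
t = 2: p = 0.68063 + (-0.05137) = 0.62927
t = 3: p = 0.62927 + (-0.02557) = 0.60369
t = 4: p = 0.60369 + (-0.01407) = 0.58962
t = 5: p = 0.58962 + (-0.00812) = 0.58151

0.5815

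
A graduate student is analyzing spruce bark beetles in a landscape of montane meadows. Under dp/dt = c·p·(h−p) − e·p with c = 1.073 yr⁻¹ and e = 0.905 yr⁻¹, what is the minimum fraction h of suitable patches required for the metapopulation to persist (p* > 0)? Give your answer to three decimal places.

0.843

p* = h − e/c is positive only when h > e/c.
h_min = e/c = 0.905/1.073 = 0.8434.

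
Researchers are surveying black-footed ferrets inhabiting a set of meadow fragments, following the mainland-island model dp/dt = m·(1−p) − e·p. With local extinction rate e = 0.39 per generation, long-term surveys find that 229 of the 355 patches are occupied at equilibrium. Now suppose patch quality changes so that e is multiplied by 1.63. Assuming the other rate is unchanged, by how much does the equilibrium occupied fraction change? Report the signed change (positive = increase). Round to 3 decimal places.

Observed p* = 229/355 = 0.64507.
Balance m(1−p*) = e·p* gives m = e·p*/(1−p*) = 0.39×0.64507/0.35493 = 0.70881.
New p* = m/(m+e) = 0.70881/(0.70881+0.63570) = 0.52719.
Δp* = 0.52719 − 0.64507 = -0.11788.

-0.118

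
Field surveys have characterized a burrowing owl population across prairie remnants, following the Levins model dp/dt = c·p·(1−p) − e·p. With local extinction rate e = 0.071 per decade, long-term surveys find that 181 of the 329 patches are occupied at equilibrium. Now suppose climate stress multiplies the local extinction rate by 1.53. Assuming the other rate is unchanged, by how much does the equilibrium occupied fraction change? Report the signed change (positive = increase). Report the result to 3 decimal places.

-0.238

Observed p* = 181/329 = 0.55015.
Balance c(1−p*) = e gives c = e/(1 − 0.55015) = 0.071/0.44985 = 0.15783.
New p* = 1 − e/c = 1 − 0.10863/0.15783 = 0.31173.
Δp* = 0.31173 − 0.55015 = -0.23842.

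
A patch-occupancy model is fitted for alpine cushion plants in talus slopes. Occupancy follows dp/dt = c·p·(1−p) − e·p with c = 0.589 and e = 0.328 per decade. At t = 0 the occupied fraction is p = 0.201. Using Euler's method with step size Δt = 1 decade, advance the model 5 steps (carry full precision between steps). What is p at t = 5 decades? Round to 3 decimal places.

Update rule: p ← p + [c·p·(1−p) − e·p]·Δt with Δt = 1.
t = 1: p = 0.20100 + (+0.02866) = 0.22966
t = 2: p = 0.22966 + (+0.02888) = 0.25854
t = 3: p = 0.25854 + (+0.02811) = 0.28665
t = 4: p = 0.28665 + (+0.02642) = 0.31307
t = 5: p = 0.31307 + (+0.02398) = 0.33705

0.337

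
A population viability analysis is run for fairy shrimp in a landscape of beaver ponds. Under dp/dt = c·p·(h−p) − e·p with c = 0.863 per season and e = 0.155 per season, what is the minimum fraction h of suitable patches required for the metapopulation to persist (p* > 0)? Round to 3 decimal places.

0.180

p* = h − e/c is positive only when h > e/c.
h_min = e/c = 0.155/0.863 = 0.1796.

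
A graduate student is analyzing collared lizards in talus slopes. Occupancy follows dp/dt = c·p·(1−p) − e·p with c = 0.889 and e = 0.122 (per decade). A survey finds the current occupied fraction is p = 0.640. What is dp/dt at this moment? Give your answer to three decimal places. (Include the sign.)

0.127

Colonization term: c·p·(1−p) = 0.889×0.640×0.3600 = 0.20483.
Extinction term: e·p = 0.07808.
dp/dt = 0.20483 − 0.07808 = 0.12675.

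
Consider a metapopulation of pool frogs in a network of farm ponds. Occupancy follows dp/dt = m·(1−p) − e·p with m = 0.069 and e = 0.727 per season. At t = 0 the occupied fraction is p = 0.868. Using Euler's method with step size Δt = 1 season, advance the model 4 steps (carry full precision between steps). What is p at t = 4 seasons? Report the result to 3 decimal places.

0.088

Update rule: p ← p + [m·(1−p) − e·p]·Δt with Δt = 1.
p: 0.86800 → 0.24607  (Δp = -0.62193)
p: 0.24607 → 0.11920  (Δp = -0.12687)
p: 0.11920 → 0.09332  (Δp = -0.02588)
p: 0.09332 → 0.08804  (Δp = -0.00528)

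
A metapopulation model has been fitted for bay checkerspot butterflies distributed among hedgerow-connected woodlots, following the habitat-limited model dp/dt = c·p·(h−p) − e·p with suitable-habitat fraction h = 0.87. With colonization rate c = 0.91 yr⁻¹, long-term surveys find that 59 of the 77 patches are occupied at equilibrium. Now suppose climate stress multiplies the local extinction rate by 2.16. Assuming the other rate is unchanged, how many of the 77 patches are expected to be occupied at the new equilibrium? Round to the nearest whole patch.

50

Observed p* = 59/77 = 0.76623.
Balance c(h−p*) = e gives e = 0.91×(0.87 − 0.76623) = 0.09443.
New p* = 0.87 − e/c = 0.87 − 0.20397/0.91000 = 0.64586.
Expected occupied = 77 × 0.64586 = 49.73 ≈ 50.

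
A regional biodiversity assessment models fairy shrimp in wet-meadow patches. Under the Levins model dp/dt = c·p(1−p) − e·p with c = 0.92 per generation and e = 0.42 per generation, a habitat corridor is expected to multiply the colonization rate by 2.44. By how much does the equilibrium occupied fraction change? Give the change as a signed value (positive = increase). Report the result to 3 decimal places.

Before: p* = 1 − 0.42/0.92 = 0.5435.
After the change, c = 2.2448, e = 0.42, so p* = 1 − 0.42/2.2448 = 0.8129.
Δp* = 0.8129 − 0.5435 = +0.2694.

0.269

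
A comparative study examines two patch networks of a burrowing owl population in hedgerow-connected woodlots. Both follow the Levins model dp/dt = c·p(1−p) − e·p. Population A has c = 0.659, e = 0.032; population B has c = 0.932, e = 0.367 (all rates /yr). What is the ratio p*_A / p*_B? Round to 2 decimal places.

1.57

A: p*_A = 1 − 0.032/0.659 = 0.9514.
B: p*_B = 1 − 0.367/0.932 = 0.6062.
p*_A / p*_B = 0.9514/0.6062 = 1.5695.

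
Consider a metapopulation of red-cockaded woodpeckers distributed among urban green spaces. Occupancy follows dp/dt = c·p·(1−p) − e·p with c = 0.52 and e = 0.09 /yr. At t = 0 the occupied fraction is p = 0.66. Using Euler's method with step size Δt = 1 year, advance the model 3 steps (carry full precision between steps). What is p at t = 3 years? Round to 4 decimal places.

Update rule: p ← p + [c·p·(1−p) − e·p]·Δt with Δt = 1.
t = 1: p = 0.66000 + (+0.05729) = 0.71729
t = 2: p = 0.71729 + (+0.04089) = 0.75818
t = 3: p = 0.75818 + (+0.02710) = 0.78528

0.7853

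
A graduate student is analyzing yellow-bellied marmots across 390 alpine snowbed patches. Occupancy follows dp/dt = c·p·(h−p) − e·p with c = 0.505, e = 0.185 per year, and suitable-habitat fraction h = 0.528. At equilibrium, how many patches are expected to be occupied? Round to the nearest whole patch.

63

p* = h − e/c = 0.528 − 0.3663 = 0.1617.
Expected occupied patches = N × p* = 390 × 0.1617 = 63.05 ≈ 63.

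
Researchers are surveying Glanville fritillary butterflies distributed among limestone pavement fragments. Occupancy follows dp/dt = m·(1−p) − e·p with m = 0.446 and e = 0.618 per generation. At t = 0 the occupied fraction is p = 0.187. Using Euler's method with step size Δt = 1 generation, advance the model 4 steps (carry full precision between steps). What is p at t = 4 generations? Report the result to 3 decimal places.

0.419

Update rule: p ← p + [m·(1−p) − e·p]·Δt with Δt = 1.
step 1: Δp = +0.24703, p = 0.43403
step 2: Δp = -0.01581, p = 0.41822
step 3: Δp = +0.00101, p = 0.41923
step 4: Δp = -0.00006, p = 0.41917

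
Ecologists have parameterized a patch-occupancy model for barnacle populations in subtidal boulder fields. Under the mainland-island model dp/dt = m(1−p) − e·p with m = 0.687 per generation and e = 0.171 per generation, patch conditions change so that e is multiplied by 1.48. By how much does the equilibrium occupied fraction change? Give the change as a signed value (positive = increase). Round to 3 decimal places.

-0.070

Before: p* = 0.687/(0.687+0.171) = 0.8007.
After: m = 0.687, e = 0.25308; p* = 0.687/0.9401 = 0.7308.
Δp* = 0.7308 − 0.8007 = -0.0699.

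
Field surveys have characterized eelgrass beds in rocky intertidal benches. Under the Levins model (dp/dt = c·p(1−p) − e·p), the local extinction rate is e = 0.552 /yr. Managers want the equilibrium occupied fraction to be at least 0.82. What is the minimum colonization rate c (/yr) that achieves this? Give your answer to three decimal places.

p* = 1 − e/c ≥ 0.82 requires e/c ≤ 0.1800, i.e. c ≥ e/0.1800.
c_min = 0.552/0.1800 = 3.0667.

3.067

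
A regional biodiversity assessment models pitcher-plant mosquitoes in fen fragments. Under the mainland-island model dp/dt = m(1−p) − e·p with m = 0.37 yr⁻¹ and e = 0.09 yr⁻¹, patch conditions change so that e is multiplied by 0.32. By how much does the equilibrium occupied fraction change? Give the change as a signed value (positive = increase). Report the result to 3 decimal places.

Before: p* = 0.37/(0.37+0.09) = 0.8043.
After: m = 0.37, e = 0.0288; p* = 0.37/0.3988 = 0.9278.
Δp* = 0.9278 − 0.8043 = +0.1234.

0.123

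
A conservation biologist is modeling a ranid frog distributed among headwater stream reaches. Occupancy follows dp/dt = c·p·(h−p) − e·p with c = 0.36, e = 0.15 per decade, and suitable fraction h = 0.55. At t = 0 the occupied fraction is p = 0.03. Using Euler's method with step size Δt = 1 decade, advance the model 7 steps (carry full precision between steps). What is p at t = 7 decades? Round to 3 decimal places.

Update rule: p ← p + [c·p·(h−p) − e·p]·Δt with Δt = 1.
t = 1: p = 0.03000 + (+0.00112) = 0.03112
t = 2: p = 0.03112 + (+0.00115) = 0.03226
t = 3: p = 0.03226 + (+0.00117) = 0.03343
t = 4: p = 0.03343 + (+0.00120) = 0.03464
t = 5: p = 0.03464 + (+0.00123) = 0.03587
t = 6: p = 0.03587 + (+0.00126) = 0.03713
t = 7: p = 0.03713 + (+0.00129) = 0.03841

0.038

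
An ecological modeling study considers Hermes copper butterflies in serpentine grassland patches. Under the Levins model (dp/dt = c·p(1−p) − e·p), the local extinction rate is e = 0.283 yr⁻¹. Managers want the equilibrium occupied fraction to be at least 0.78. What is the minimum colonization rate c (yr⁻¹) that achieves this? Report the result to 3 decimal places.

p* = 1 − e/c ≥ 0.78 requires e/c ≤ 0.2200, i.e. c ≥ e/0.2200.
c_min = 0.283/0.2200 = 1.2864.

1.286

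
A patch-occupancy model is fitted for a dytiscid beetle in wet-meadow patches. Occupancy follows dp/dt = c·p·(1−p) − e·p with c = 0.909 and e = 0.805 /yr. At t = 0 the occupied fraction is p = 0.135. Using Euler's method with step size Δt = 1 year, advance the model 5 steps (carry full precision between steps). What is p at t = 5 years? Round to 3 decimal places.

0.125

Update rule: p ← p + [c·p·(1−p) − e·p]·Δt with Δt = 1.
t = 1: p = 0.13500 + (-0.00253) = 0.13247
t = 2: p = 0.13247 + (-0.00218) = 0.13030
t = 3: p = 0.13030 + (-0.00188) = 0.12842
t = 4: p = 0.12842 + (-0.00163) = 0.12678
t = 5: p = 0.12678 + (-0.00143) = 0.12536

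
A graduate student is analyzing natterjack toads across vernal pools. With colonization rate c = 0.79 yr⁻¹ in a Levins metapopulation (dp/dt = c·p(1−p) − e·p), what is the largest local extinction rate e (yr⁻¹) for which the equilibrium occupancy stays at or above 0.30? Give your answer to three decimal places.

1 − e/c ≥ 0.30 ⇒ e ≤ c(1 − 0.30) = 0.79 × 0.7000.
e_max = 0.5530.

0.553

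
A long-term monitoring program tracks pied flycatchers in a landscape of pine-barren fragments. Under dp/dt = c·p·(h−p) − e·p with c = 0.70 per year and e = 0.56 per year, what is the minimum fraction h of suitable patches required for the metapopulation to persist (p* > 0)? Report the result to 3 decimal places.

0.800

p* = h − e/c is positive only when h > e/c.
h_min = e/c = 0.56/0.70 = 0.8000.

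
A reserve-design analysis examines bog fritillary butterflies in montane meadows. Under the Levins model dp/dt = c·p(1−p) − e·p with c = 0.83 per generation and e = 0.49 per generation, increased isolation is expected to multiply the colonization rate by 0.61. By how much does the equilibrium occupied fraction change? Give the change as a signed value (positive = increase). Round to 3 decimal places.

Before: p* = 1 − 0.49/0.83 = 0.4096.
After the change, c = 0.5063, e = 0.49, so p* = 1 − 0.49/0.5063 = 0.0322.
Δp* = 0.0322 − 0.4096 = -0.3774.

-0.377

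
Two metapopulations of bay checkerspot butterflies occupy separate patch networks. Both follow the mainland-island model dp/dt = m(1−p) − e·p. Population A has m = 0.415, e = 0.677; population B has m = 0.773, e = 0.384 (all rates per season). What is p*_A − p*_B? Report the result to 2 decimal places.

-0.29

A: p*_A = m/(m+e) = 0.415/1.0920 = 0.3800.
B: p*_B = 0.773/1.1570 = 0.6681.
p*_A − p*_B = 0.3800 − 0.6681 = -0.2881.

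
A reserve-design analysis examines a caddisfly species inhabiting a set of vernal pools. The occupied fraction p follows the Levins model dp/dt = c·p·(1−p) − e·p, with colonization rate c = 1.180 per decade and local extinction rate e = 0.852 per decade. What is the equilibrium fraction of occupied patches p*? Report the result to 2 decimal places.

0.28

At equilibrium, colonization balances extinction: c·p*·(1−p*) = e·p*.
So p* = 1 − e/c = 1 − 0.852/1.180 = 1 − 0.7220 = 0.2780.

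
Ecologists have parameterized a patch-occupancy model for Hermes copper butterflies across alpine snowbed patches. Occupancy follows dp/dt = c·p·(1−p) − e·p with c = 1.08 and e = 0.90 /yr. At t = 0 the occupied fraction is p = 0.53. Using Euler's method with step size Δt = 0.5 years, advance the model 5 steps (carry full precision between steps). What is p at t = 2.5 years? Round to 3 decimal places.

0.277

Update rule: p ← p + [c·p·(1−p) − e·p]·Δt with Δt = 0.5.
  1  |  dp/dt·Δt = -0.103986  |  p_1 = 0.426014
  2  |  dp/dt·Δt = -0.059662  |  p_2 = 0.366352
  3  |  dp/dt·Δt = -0.039504  |  p_3 = 0.326848
  4  |  dp/dt·Δt = -0.028272  |  p_4 = 0.298576
  5  |  dp/dt·Δt = -0.021268  |  p_5 = 0.277308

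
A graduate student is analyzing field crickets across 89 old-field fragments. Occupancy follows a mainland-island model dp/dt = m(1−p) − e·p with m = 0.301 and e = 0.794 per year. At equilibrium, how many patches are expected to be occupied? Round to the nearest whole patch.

p* = m/(m+e) = 0.301/1.0950 = 0.2749.
Expected occupied patches = N × p* = 89 × 0.2749 = 24.46 ≈ 24.

24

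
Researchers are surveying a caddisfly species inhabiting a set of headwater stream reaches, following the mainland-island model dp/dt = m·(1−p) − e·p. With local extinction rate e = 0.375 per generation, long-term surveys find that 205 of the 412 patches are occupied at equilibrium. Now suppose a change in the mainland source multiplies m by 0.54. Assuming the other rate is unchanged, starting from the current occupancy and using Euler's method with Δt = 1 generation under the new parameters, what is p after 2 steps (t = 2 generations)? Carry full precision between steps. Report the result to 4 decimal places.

0.3753

Observed p* = 205/412 = 0.49757.
Balance m(1−p*) = e·p* gives m = e·p*/(1−p*) = 0.375×0.49757/0.50243 = 0.37138.
Starting from p₀ = 0.49757; update p ← p + (dp/dt)·Δt with the new parameters.
t = 1: p = 0.49757 + (-0.08583) = 0.41174
t = 2: p = 0.41174 + (-0.03643) = 0.37531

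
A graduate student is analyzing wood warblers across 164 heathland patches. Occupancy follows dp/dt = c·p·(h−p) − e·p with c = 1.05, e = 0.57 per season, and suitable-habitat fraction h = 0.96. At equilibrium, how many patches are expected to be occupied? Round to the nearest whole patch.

68

p* = h − e/c = 0.96 − 0.5429 = 0.4171.
Expected occupied patches = N × p* = 164 × 0.4171 = 68.41 ≈ 68.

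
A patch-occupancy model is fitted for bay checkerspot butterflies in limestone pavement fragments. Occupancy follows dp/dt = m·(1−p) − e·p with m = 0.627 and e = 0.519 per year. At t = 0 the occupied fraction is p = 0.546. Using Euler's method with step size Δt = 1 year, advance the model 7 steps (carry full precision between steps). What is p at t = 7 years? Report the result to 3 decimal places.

Update rule: p ← p + [m·(1−p) − e·p]·Δt with Δt = 1.
  1  |  dp/dt·Δt = +0.001284  |  p_1 = 0.547284
  2  |  dp/dt·Δt = -0.000187  |  p_2 = 0.547097
  3  |  dp/dt·Δt = +0.000027  |  p_3 = 0.547124
  4  |  dp/dt·Δt = -0.000004  |  p_4 = 0.547120
  5  |  dp/dt·Δt = +0.000001  |  p_5 = 0.547120
  6  |  dp/dt·Δt = -0.000000  |  p_6 = 0.547120
  7  |  dp/dt·Δt = +0.000000  |  p_7 = 0.547120

0.547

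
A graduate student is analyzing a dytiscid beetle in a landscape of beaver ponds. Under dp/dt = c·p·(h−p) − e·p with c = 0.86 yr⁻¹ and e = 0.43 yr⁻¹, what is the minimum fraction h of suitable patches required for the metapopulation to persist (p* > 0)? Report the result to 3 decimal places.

0.500

p* = h − e/c is positive only when h > e/c.
h_min = e/c = 0.43/0.86 = 0.5000.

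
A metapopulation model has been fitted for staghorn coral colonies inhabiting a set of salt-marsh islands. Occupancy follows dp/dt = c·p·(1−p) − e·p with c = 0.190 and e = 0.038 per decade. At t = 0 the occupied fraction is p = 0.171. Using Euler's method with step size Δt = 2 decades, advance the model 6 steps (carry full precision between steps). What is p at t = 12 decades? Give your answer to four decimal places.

Update rule: p ← p + [c·p·(1−p) − e·p]·Δt with Δt = 2.
step 1: Δp = +0.04087, p = 0.21187
step 2: Δp = +0.04735, p = 0.25922
step 3: Δp = +0.05327, p = 0.31249
step 4: Δp = +0.05789, p = 0.37038
step 5: Δp = +0.06047, p = 0.43085
step 6: Δp = +0.06044, p = 0.49129

0.4913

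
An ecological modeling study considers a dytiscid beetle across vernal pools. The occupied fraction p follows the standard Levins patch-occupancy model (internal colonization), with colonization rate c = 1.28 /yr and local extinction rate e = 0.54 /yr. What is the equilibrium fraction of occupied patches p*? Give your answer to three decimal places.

At equilibrium, colonization balances extinction: c·p*·(1−p*) = e·p*.
So p* = 1 − e/c = 1 − 0.54/1.28 = 1 − 0.4219 = 0.5781.

0.578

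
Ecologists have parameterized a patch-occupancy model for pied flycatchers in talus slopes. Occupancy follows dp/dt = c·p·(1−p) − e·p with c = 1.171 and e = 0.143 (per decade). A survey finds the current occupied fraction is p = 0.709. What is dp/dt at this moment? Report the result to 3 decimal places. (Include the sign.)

0.140

Colonization term: c·p·(1−p) = 1.171×0.709×0.2910 = 0.24160.
Extinction term: e·p = 0.10139.
dp/dt = 0.24160 − 0.10139 = 0.14021.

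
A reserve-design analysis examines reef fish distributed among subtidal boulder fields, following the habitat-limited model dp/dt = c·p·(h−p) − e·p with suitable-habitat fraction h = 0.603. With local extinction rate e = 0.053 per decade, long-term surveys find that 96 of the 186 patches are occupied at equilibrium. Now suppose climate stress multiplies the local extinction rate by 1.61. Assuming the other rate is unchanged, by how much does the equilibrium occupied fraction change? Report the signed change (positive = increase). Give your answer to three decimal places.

Observed p* = 96/186 = 0.51613.
Balance c(h−p*) = e gives c = e/(0.603 − 0.51613) = 0.053/0.08687 = 0.61011.
New p* = 0.603 − e/c = 0.603 − 0.08533/0.61011 = 0.46314.
Δp* = 0.46314 − 0.51613 = -0.05299.

-0.053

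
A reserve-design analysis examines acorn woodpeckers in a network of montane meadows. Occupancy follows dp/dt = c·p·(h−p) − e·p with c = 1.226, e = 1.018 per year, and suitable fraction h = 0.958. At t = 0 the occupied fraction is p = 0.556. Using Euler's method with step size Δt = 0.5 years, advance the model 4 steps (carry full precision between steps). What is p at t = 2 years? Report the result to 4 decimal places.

Update rule: p ← p + [c·p·(h−p) − e·p]·Δt with Δt = 0.5.
p: 0.55600 → 0.41001  (Δp = -0.14599)
p: 0.41001 → 0.33904  (Δp = -0.07096)
p: 0.33904 → 0.29511  (Δp = -0.04393)
p: 0.29511 → 0.26482  (Δp = -0.03029)

0.2648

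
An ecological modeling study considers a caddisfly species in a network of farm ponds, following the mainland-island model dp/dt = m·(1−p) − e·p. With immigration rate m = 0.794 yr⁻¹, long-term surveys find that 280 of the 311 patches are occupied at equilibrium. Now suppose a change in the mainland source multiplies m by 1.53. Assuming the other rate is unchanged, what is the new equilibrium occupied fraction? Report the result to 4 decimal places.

Observed p* = 280/311 = 0.90032.
Balance m(1−p*) = e·p* gives e = m(1−p*)/p* = 0.794×0.09968/0.90032 = 0.08791.
New p* = m/(m+e) = 1.21482/(1.21482+0.08791) = 0.93252.

0.9325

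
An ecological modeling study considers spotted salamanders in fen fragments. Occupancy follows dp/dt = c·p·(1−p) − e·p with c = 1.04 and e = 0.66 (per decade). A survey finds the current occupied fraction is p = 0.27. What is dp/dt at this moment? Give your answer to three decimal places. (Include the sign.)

Colonization term: c·p·(1−p) = 1.04×0.27×0.7300 = 0.20498.
Extinction term: e·p = 0.17820.
dp/dt = 0.20498 − 0.17820 = 0.02678.

0.027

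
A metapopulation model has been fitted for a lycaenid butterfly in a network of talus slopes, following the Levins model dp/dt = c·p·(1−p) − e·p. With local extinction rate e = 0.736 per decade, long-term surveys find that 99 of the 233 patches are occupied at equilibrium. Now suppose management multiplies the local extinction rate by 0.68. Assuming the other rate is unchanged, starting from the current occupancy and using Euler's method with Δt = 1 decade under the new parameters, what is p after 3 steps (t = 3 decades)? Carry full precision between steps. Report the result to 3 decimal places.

0.602

Observed p* = 99/233 = 0.42489.
Balance c(1−p*) = e gives c = e/(1 − 0.42489) = 0.736/0.57511 = 1.27976.
Starting from p₀ = 0.42489; update p ← p + (dp/dt)·Δt with the new parameters.
t = 1: p = 0.42489 + (+0.10007) = 0.52496
t = 2: p = 0.52496 + (+0.05641) = 0.58137
t = 3: p = 0.58137 + (+0.02050) = 0.60187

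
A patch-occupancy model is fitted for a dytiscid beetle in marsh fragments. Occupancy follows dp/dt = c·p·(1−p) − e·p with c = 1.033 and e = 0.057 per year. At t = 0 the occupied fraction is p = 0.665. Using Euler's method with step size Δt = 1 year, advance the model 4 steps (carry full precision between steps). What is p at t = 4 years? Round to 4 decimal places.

0.9448

Update rule: p ← p + [c·p·(1−p) − e·p]·Δt with Δt = 1.
t = 1: p = 0.66500 + (+0.19222) = 0.85722
t = 2: p = 0.85722 + (+0.07757) = 0.93479
t = 3: p = 0.93479 + (+0.00968) = 0.94448
t = 4: p = 0.94448 + (+0.00034) = 0.94481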